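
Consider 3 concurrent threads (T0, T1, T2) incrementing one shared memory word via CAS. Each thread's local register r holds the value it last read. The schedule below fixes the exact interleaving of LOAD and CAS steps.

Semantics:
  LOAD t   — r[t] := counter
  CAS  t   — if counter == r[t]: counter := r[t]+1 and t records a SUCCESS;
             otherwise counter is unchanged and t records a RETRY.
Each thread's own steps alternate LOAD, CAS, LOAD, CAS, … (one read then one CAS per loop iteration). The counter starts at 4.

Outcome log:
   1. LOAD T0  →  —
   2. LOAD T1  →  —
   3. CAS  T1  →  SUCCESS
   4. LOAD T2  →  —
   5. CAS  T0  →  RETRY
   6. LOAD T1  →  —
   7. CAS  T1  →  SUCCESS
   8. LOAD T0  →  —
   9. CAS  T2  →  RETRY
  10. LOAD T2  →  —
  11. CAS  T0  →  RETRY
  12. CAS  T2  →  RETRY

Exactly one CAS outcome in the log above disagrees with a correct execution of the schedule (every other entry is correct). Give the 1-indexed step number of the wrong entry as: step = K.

step = 11

Re-executing:
[1] T0.load  rd  (counter 4, T0.r 4)
[2] T1.load  rd  (counter 4, T1.r 4)
[3] T1.cas  hit  (counter 5, T1.r 4)
[4] T2.load  rd  (counter 5, T2.r 5)
[5] T0.cas  miss  (counter 5, T0.r 4)
[6] T1.load  rd  (counter 5, T1.r 5)
[7] T1.cas  hit  (counter 6, T1.r 5)
[8] T0.load  rd  (counter 6, T0.r 6)
[9] T2.cas  miss  (counter 6, T2.r 5)
[10] T2.load  rd  (counter 6, T2.r 6)
[11] T0.cas  hit  (counter 7, T0.r 6)
[12] T2.cas  miss  (counter 7, T2.r 6)
Flip is step 11.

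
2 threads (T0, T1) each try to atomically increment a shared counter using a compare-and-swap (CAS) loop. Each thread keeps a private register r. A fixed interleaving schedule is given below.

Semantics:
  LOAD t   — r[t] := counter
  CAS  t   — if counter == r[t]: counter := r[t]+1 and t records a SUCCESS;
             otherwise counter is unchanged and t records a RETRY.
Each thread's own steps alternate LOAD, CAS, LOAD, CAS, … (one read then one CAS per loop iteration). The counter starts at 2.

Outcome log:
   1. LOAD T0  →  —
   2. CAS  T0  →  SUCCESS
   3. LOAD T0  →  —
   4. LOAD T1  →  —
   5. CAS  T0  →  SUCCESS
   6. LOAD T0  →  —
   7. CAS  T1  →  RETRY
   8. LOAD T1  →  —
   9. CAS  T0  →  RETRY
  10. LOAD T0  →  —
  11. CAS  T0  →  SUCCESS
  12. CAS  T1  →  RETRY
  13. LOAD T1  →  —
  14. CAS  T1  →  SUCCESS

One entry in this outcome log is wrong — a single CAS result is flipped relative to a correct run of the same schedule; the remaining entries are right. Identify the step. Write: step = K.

Correct run:
   1) LOAD T0:  M=2  r_T0=2
   2) CAS  T0:  M=3  r_T0=2 ✓
   3) LOAD T0:  M=3  r_T0=3
   4) LOAD T1:  M=3  r_T1=3
   5) CAS  T0:  M=4  r_T0=3 ✓
   6) LOAD T0:  M=4  r_T0=4
   7) CAS  T1:  M=4  r_T1=3 ✗
   8) LOAD T1:  M=4  r_T1=4
   9) CAS  T0:  M=5  r_T0=4 ✓
  10) LOAD T0:  M=5  r_T0=5
  11) CAS  T0:  M=6  r_T0=5 ✓
  12) CAS  T1:  M=6  r_T1=4 ✗
  13) LOAD T1:  M=6  r_T1=6
  14) CAS  T1:  M=7  r_T1=6 ✓
Flip is step 9.

step = 9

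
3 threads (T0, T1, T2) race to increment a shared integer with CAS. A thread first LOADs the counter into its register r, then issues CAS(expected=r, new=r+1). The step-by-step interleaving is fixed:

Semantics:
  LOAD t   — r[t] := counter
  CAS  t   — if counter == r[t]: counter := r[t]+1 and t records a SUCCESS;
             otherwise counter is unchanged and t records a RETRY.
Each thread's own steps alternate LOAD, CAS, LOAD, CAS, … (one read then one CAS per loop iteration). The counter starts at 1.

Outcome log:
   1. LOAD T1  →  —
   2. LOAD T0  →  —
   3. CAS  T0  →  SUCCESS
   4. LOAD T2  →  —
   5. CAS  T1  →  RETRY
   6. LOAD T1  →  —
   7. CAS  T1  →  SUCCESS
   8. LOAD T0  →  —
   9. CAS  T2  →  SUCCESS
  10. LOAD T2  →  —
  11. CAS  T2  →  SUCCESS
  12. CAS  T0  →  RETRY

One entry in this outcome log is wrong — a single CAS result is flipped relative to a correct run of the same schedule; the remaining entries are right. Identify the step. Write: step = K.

Correct run:
step 1: T1 LOAD ⇒ load; ctr=1 reg=1
step 2: T0 LOAD ⇒ load; ctr=1 reg=1
step 3: T0 CAS ⇒ ok; ctr=2 reg=1
step 4: T2 LOAD ⇒ load; ctr=2 reg=2
step 5: T1 CAS ⇒ retry; ctr=2 reg=1
step 6: T1 LOAD ⇒ load; ctr=2 reg=2
step 7: T1 CAS ⇒ ok; ctr=3 reg=2
step 8: T0 LOAD ⇒ load; ctr=3 reg=3
step 9: T2 CAS ⇒ retry; ctr=3 reg=2
step 10: T2 LOAD ⇒ load; ctr=3 reg=3
step 11: T2 CAS ⇒ ok; ctr=4 reg=3
step 12: T0 CAS ⇒ retry; ctr=4 reg=3
Mismatch at 9.

step = 9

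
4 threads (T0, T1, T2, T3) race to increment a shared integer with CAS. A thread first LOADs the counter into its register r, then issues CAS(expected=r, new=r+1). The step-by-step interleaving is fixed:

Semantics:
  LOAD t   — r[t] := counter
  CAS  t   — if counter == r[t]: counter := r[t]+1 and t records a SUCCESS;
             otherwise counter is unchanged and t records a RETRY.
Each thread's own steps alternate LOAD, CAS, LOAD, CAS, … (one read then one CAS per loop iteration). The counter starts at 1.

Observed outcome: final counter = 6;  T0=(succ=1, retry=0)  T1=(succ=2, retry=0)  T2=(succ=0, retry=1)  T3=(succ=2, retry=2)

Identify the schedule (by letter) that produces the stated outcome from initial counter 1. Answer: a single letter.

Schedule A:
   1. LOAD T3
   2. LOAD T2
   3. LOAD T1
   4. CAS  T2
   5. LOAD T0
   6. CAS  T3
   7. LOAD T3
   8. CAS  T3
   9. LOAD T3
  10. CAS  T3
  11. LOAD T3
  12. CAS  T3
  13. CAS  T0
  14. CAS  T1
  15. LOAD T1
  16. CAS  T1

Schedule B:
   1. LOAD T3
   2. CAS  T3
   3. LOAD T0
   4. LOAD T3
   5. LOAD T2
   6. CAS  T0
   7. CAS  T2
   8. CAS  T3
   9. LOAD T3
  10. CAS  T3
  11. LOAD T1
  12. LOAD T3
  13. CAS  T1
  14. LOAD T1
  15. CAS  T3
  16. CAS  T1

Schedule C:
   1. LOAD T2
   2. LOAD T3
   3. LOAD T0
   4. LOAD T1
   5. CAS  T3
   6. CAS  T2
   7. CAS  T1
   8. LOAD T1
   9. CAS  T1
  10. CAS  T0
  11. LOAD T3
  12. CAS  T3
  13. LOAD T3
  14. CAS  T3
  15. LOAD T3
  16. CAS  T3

Tracing schedule B:
[1] T3.load  rd  (counter 1, T3.r 1)
[2] T3.cas  hit  (counter 2, T3.r 1)
[3] T0.load  rd  (counter 2, T0.r 2)
[4] T3.load  rd  (counter 2, T3.r 2)
[5] T2.load  rd  (counter 2, T2.r 2)
[6] T0.cas  hit  (counter 3, T0.r 2)
[7] T2.cas  miss  (counter 3, T2.r 2)
[8] T3.cas  miss  (counter 3, T3.r 2)
[9] T3.load  rd  (counter 3, T3.r 3)
[10] T3.cas  hit  (counter 4, T3.r 3)
[11] T1.load  rd  (counter 4, T1.r 4)
[12] T3.load  rd  (counter 4, T3.r 4)
[13] T1.cas  hit  (counter 5, T1.r 4)
[14] T1.load  rd  (counter 5, T1.r 5)
[15] T3.cas  miss  (counter 5, T3.r 4)
[16] T1.cas  hit  (counter 6, T1.r 5)

B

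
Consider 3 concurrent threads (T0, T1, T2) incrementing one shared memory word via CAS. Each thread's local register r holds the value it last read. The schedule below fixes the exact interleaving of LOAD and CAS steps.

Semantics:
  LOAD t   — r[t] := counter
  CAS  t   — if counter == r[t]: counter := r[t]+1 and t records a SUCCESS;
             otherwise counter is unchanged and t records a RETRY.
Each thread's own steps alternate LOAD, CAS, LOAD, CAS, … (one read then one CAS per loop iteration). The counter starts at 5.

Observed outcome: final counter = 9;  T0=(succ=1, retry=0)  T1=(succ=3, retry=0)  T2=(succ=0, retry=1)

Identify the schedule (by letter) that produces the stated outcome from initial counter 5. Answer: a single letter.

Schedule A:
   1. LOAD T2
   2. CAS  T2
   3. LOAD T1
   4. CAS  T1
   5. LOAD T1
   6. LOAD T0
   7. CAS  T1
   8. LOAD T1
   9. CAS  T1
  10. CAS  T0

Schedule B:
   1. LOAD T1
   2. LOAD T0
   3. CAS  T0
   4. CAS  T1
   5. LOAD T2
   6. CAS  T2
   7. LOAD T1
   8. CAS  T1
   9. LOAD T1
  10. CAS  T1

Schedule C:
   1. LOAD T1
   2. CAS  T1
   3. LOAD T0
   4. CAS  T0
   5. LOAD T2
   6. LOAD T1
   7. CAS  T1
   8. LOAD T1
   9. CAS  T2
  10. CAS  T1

Run C:
#1 T1 reads 5
#2 T1 CAS(5→6) writes; counter now 6
#3 T0 reads 6
#4 T0 CAS(6→7) writes; counter now 7
#5 T2 reads 7
#6 T1 reads 7
#7 T1 CAS(7→8) writes; counter now 8
#8 T1 reads 8
#9 T2 CAS(7→8) fails; counter now 8
#10 T1 CAS(8→9) writes; counter now 9

C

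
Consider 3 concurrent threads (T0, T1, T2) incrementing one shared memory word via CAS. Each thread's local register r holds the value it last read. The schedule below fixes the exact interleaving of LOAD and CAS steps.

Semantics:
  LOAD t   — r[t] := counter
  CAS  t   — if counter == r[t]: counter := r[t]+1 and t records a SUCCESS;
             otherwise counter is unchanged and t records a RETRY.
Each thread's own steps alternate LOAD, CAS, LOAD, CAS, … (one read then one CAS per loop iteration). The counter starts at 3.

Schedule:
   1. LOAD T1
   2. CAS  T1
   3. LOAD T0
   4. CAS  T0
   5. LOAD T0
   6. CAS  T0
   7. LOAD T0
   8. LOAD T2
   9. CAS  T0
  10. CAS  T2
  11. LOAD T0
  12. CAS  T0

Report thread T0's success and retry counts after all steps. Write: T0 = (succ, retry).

T0 = (4, 0)

step 1: T1 LOAD ⇒ load; ctr=3 reg=3
step 2: T1 CAS ⇒ ok; ctr=4 reg=3
step 3: T0 LOAD ⇒ load; ctr=4 reg=4
step 4: T0 CAS ⇒ ok; ctr=5 reg=4
step 5: T0 LOAD ⇒ load; ctr=5 reg=5
step 6: T0 CAS ⇒ ok; ctr=6 reg=5
step 7: T0 LOAD ⇒ load; ctr=6 reg=6
step 8: T2 LOAD ⇒ load; ctr=6 reg=6
step 9: T0 CAS ⇒ ok; ctr=7 reg=6
step 10: T2 CAS ⇒ retry; ctr=7 reg=6
step 11: T0 LOAD ⇒ load; ctr=7 reg=7
step 12: T0 CAS ⇒ ok; ctr=8 reg=7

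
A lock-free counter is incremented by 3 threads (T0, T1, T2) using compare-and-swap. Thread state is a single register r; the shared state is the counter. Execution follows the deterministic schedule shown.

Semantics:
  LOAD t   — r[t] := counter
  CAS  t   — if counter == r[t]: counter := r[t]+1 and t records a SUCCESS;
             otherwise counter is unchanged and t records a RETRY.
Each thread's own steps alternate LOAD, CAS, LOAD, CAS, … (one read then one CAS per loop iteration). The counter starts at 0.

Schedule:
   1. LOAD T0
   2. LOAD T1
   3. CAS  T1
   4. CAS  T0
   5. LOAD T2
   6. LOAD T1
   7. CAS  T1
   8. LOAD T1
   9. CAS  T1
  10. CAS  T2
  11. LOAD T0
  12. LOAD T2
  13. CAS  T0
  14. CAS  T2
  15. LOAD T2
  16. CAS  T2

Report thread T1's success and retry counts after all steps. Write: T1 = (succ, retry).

[1] T0.load  rd  (counter 0, T0.r 0)
[2] T1.load  rd  (counter 0, T1.r 0)
[3] T1.cas  hit  (counter 1, T1.r 0)
[4] T0.cas  miss  (counter 1, T0.r 0)
[5] T2.load  rd  (counter 1, T2.r 1)
[6] T1.load  rd  (counter 1, T1.r 1)
[7] T1.cas  hit  (counter 2, T1.r 1)
[8] T1.load  rd  (counter 2, T1.r 2)
[9] T1.cas  hit  (counter 3, T1.r 2)
[10] T2.cas  miss  (counter 3, T2.r 1)
[11] T0.load  rd  (counter 3, T0.r 3)
[12] T2.load  rd  (counter 3, T2.r 3)
[13] T0.cas  hit  (counter 4, T0.r 3)
[14] T2.cas  miss  (counter 4, T2.r 3)
[15] T2.load  rd  (counter 4, T2.r 4)
[16] T2.cas  hit  (counter 5, T2.r 4)

T1 = (3, 0)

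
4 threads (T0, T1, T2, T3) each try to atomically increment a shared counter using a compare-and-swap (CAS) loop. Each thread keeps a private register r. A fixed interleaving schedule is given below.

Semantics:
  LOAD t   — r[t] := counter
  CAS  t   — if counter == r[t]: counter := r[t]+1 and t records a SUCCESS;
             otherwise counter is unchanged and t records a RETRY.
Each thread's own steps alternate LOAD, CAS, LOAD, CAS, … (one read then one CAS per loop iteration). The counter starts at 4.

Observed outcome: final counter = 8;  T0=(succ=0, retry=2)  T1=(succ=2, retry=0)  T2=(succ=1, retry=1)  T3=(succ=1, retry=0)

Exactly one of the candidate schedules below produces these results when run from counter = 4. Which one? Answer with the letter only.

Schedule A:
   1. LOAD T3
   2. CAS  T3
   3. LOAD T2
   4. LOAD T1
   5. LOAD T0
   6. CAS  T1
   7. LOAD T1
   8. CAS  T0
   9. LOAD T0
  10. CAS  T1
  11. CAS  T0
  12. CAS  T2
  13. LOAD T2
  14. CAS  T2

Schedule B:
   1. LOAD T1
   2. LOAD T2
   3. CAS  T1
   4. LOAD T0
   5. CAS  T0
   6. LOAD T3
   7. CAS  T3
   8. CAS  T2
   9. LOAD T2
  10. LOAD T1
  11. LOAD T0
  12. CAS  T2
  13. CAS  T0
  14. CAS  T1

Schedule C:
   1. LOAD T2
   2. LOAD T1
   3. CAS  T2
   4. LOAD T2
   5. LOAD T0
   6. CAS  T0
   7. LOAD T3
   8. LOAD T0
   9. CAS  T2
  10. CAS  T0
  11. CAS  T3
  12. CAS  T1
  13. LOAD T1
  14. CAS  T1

Tracing schedule A:
#1 T3 reads 4
#2 T3 CAS(4→5) writes; counter now 5
#3 T2 reads 5
#4 T1 reads 5
#5 T0 reads 5
#6 T1 CAS(5→6) writes; counter now 6
#7 T1 reads 6
#8 T0 CAS(5→6) fails; counter now 6
#9 T0 reads 6
#10 T1 CAS(6→7) writes; counter now 7
#11 T0 CAS(6→7) fails; counter now 7
#12 T2 CAS(5→6) fails; counter now 7
#13 T2 reads 7
#14 T2 CAS(7→8) writes; counter now 8

A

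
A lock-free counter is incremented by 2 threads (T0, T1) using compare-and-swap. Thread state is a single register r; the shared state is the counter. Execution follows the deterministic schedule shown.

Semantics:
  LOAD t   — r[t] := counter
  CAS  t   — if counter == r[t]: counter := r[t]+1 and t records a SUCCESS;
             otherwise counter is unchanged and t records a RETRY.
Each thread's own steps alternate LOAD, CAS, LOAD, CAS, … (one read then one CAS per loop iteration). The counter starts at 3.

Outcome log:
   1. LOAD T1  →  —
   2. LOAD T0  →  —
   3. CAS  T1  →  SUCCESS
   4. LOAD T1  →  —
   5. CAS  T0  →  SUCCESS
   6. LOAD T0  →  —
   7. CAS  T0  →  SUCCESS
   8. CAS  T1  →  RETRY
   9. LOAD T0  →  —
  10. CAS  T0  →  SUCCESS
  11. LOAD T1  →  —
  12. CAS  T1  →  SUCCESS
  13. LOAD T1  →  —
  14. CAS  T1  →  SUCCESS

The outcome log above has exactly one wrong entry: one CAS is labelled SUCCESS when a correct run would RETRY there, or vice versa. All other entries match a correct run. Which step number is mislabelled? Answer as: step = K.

Reference trace:
#1 T1 reads 3
#2 T0 reads 3
#3 T1 CAS(3→4) writes; counter now 4
#4 T1 reads 4
#5 T0 CAS(3→4) fails; counter now 4
#6 T0 reads 4
#7 T0 CAS(4→5) writes; counter now 5
#8 T1 CAS(4→5) fails; counter now 5
#9 T0 reads 5
#10 T0 CAS(5→6) writes; counter now 6
#11 T1 reads 6
#12 T1 CAS(6→7) writes; counter now 7
#13 T1 reads 7
#14 T1 CAS(7→8) writes; counter now 8
Flip is step 5.

step = 5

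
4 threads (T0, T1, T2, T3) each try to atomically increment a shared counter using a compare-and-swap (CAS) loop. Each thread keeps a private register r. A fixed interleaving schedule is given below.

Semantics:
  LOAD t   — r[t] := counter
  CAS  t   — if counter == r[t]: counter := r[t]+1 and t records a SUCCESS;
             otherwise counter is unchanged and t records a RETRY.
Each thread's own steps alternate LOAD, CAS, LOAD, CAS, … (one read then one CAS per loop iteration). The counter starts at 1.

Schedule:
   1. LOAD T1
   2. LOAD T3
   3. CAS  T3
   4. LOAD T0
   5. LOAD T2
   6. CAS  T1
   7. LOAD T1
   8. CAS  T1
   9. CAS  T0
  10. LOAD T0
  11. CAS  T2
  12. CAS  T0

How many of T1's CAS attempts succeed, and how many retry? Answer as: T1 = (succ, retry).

T1 = (1, 1)

1. LOAD T1 → mem=1 r[T1]=1 [LOAD]
2. LOAD T3 → mem=1 r[T3]=1 [LOAD]
3. CAS T3 → mem=2 r[T3]=1 [OK]
4. LOAD T0 → mem=2 r[T0]=2 [LOAD]
5. LOAD T2 → mem=2 r[T2]=2 [LOAD]
6. CAS T1 → mem=2 r[T1]=1 [RETRY]
7. LOAD T1 → mem=2 r[T1]=2 [LOAD]
8. CAS T1 → mem=3 r[T1]=2 [OK]
9. CAS T0 → mem=3 r[T0]=2 [RETRY]
10. LOAD T0 → mem=3 r[T0]=3 [LOAD]
11. CAS T2 → mem=3 r[T2]=2 [RETRY]
12. CAS T0 → mem=4 r[T0]=3 [OK]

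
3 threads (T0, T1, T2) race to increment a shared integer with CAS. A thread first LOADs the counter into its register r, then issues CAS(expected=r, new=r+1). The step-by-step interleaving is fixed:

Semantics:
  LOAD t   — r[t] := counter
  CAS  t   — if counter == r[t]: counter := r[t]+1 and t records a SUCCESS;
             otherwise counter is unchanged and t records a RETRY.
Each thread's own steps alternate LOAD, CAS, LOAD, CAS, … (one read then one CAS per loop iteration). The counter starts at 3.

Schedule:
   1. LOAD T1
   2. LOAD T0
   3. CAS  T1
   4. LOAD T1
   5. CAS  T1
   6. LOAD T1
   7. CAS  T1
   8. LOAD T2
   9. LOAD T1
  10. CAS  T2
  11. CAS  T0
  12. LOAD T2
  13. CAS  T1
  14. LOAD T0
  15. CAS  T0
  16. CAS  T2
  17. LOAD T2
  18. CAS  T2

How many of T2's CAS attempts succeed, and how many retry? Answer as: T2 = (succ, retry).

T2 = (2, 1)

   1) LOAD T1:  M=3  r_T1=3
   2) LOAD T0:  M=3  r_T0=3
   3) CAS  T1:  M=4  r_T1=3 ✓
   4) LOAD T1:  M=4  r_T1=4
   5) CAS  T1:  M=5  r_T1=4 ✓
   6) LOAD T1:  M=5  r_T1=5
   7) CAS  T1:  M=6  r_T1=5 ✓
   8) LOAD T2:  M=6  r_T2=6
   9) LOAD T1:  M=6  r_T1=6
  10) CAS  T2:  M=7  r_T2=6 ✓
  11) CAS  T0:  M=7  r_T0=3 ✗
  12) LOAD T2:  M=7  r_T2=7
  13) CAS  T1:  M=7  r_T1=6 ✗
  14) LOAD T0:  M=7  r_T0=7
  15) CAS  T0:  M=8  r_T0=7 ✓
  16) CAS  T2:  M=8  r_T2=7 ✗
  17) LOAD T2:  M=8  r_T2=8
  18) CAS  T2:  M=9  r_T2=8 ✓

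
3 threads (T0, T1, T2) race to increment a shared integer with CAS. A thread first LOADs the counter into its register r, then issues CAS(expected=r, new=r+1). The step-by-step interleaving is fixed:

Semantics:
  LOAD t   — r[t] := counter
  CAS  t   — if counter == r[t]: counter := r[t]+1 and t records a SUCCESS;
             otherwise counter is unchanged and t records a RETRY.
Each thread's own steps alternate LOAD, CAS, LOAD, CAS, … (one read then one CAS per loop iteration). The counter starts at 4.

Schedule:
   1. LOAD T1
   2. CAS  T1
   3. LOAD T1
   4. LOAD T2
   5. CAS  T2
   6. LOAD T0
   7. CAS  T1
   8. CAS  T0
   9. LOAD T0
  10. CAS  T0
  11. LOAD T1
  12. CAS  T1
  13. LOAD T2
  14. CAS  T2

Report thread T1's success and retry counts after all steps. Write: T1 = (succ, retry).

   1) LOAD T1:  M=4  r_T1=4
   2) CAS  T1:  M=5  r_T1=4 ✓
   3) LOAD T1:  M=5  r_T1=5
   4) LOAD T2:  M=5  r_T2=5
   5) CAS  T2:  M=6  r_T2=5 ✓
   6) LOAD T0:  M=6  r_T0=6
   7) CAS  T1:  M=6  r_T1=5 ✗
   8) CAS  T0:  M=7  r_T0=6 ✓
   9) LOAD T0:  M=7  r_T0=7
  10) CAS  T0:  M=8  r_T0=7 ✓
  11) LOAD T1:  M=8  r_T1=8
  12) CAS  T1:  M=9  r_T1=8 ✓
  13) LOAD T2:  M=9  r_T2=9
  14) CAS  T2:  M=10  r_T2=9 ✓

T1 = (2, 1)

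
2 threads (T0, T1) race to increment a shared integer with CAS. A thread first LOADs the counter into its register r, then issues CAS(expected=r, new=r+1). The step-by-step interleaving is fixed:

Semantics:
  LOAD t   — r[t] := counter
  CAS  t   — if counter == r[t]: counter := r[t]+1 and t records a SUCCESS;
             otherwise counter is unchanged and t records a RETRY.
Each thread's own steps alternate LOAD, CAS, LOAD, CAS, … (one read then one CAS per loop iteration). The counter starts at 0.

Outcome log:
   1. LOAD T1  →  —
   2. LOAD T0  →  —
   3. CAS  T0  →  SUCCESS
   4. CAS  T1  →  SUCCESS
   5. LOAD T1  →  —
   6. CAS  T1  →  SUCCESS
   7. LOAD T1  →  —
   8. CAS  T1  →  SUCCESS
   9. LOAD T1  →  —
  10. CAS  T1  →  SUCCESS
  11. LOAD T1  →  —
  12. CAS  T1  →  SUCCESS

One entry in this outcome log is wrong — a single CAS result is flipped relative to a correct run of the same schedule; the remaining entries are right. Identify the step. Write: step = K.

step = 4

Correct run:
   1) LOAD T1:  M=0  r_T1=0
   2) LOAD T0:  M=0  r_T0=0
   3) CAS  T0:  M=1  r_T0=0 ✓
   4) CAS  T1:  M=1  r_T1=0 ✗
   5) LOAD T1:  M=1  r_T1=1
   6) CAS  T1:  M=2  r_T1=1 ✓
   7) LOAD T1:  M=2  r_T1=2
   8) CAS  T1:  M=3  r_T1=2 ✓
   9) LOAD T1:  M=3  r_T1=3
  10) CAS  T1:  M=4  r_T1=3 ✓
  11) LOAD T1:  M=4  r_T1=4
  12) CAS  T1:  M=5  r_T1=4 ✓
Mismatch at 4.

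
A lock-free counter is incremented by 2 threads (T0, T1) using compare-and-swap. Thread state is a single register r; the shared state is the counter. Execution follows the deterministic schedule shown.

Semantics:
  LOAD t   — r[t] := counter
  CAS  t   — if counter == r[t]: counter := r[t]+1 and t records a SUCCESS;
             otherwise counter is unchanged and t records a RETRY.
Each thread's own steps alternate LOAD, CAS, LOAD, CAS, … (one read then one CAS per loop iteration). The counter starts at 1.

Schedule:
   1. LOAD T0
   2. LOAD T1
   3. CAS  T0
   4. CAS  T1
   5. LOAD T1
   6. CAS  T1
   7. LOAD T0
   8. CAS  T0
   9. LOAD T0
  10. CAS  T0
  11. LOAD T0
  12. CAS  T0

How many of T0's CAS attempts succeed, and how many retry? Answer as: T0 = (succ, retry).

   1) LOAD T0:  M=1  r_T0=1
   2) LOAD T1:  M=1  r_T1=1
   3) CAS  T0:  M=2  r_T0=1 ✓
   4) CAS  T1:  M=2  r_T1=1 ✗
   5) LOAD T1:  M=2  r_T1=2
   6) CAS  T1:  M=3  r_T1=2 ✓
   7) LOAD T0:  M=3  r_T0=3
   8) CAS  T0:  M=4  r_T0=3 ✓
   9) LOAD T0:  M=4  r_T0=4
  10) CAS  T0:  M=5  r_T0=4 ✓
  11) LOAD T0:  M=5  r_T0=5
  12) CAS  T0:  M=6  r_T0=5 ✓

T0 = (4, 0)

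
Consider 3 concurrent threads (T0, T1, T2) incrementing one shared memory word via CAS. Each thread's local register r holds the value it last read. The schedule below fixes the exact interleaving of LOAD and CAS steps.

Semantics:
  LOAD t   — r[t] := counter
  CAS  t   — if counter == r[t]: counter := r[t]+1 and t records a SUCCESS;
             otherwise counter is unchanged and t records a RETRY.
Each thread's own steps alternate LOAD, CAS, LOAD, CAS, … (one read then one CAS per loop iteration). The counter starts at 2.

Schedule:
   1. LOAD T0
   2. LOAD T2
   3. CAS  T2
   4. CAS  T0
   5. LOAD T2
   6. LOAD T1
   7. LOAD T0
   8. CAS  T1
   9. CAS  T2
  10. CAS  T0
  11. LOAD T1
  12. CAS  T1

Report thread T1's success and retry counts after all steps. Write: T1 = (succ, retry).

T1 = (2, 0)

T0 LOAD — after: cnt=2, r=2 — load
T2 LOAD — after: cnt=2, r=2 — load
T2 CAS — after: cnt=3, r=2 — ok
T0 CAS — after: cnt=3, r=2 — retry
T2 LOAD — after: cnt=3, r=3 — load
T1 LOAD — after: cnt=3, r=3 — load
T0 LOAD — after: cnt=3, r=3 — load
T1 CAS — after: cnt=4, r=3 — ok
T2 CAS — after: cnt=4, r=3 — retry
T0 CAS — after: cnt=4, r=3 — retry
T1 LOAD — after: cnt=4, r=4 — load
T1 CAS — after: cnt=5, r=4 — ok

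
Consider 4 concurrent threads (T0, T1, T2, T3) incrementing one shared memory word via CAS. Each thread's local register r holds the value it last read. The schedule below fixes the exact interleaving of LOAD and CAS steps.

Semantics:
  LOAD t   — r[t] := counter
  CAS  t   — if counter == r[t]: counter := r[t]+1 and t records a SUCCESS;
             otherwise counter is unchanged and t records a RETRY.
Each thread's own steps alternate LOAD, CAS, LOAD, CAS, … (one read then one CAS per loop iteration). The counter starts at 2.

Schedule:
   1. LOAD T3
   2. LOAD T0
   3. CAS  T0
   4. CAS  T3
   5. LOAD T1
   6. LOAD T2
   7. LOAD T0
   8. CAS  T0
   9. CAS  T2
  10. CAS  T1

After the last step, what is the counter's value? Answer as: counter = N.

T3 LOAD — after: cnt=2, r=2 — load
T0 LOAD — after: cnt=2, r=2 — load
T0 CAS — after: cnt=3, r=2 — ok
T3 CAS — after: cnt=3, r=2 — retry
T1 LOAD — after: cnt=3, r=3 — load
T2 LOAD — after: cnt=3, r=3 — load
T0 LOAD — after: cnt=3, r=3 — load
T0 CAS — after: cnt=4, r=3 — ok
T2 CAS — after: cnt=4, r=3 — retry
T1 CAS — after: cnt=4, r=3 — retry

counter = 4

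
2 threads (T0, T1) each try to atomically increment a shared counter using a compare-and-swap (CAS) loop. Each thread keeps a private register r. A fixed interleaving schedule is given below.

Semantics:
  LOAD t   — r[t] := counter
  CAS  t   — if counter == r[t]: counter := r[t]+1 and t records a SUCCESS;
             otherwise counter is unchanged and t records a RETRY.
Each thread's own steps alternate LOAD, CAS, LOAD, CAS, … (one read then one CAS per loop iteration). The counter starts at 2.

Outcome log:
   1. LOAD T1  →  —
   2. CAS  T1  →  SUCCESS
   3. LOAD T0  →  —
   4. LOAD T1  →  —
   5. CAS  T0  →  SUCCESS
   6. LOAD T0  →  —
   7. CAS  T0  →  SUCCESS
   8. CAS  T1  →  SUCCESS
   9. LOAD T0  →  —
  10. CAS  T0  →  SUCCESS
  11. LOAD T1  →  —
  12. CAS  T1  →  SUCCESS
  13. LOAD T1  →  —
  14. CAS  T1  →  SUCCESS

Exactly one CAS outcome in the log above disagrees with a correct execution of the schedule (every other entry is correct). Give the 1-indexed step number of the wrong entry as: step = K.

step = 8

Reference trace:
#1 T1 reads 2
#2 T1 CAS(2→3) writes; counter now 3
#3 T0 reads 3
#4 T1 reads 3
#5 T0 CAS(3→4) writes; counter now 4
#6 T0 reads 4
#7 T0 CAS(4→5) writes; counter now 5
#8 T1 CAS(3→4) fails; counter now 5
#9 T0 reads 5
#10 T0 CAS(5→6) writes; counter now 6
#11 T1 reads 6
#12 T1 CAS(6→7) writes; counter now 7
#13 T1 reads 7
#14 T1 CAS(7→8) writes; counter now 8
Flip is step 8.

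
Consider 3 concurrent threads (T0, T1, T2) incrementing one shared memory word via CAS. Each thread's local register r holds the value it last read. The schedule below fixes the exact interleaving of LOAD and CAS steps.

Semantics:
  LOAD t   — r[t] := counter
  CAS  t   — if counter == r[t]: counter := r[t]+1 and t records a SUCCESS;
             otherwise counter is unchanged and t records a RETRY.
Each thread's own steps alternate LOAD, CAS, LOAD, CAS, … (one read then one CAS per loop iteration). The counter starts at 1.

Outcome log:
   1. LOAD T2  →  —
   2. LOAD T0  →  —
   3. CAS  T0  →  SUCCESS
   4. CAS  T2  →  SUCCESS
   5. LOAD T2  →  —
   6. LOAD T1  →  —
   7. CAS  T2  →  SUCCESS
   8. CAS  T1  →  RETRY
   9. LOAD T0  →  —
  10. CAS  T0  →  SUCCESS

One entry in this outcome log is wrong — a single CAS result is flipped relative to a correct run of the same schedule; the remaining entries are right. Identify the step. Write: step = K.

step = 4

Reference trace:
   1) LOAD T2:  M=1  r_T2=1
   2) LOAD T0:  M=1  r_T0=1
   3) CAS  T0:  M=2  r_T0=1 ✓
   4) CAS  T2:  M=2  r_T2=1 ✗
   5) LOAD T2:  M=2  r_T2=2
   6) LOAD T1:  M=2  r_T1=2
   7) CAS  T2:  M=3  r_T2=2 ✓
   8) CAS  T1:  M=3  r_T1=2 ✗
   9) LOAD T0:  M=3  r_T0=3
  10) CAS  T0:  M=4  r_T0=3 ✓
Log disagrees first at step 4.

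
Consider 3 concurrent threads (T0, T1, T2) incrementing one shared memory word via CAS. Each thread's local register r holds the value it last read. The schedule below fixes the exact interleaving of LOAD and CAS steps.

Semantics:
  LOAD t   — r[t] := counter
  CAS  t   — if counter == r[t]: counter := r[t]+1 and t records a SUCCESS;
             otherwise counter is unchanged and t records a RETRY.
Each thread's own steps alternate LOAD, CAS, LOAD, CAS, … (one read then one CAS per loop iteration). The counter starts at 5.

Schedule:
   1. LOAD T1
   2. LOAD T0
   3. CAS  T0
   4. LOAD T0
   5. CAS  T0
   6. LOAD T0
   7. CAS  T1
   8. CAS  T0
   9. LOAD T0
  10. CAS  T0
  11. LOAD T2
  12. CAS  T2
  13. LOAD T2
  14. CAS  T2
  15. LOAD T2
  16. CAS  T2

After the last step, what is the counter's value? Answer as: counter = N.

1. LOAD T1 → mem=5 r[T1]=5 [LOAD]
2. LOAD T0 → mem=5 r[T0]=5 [LOAD]
3. CAS T0 → mem=6 r[T0]=5 [OK]
4. LOAD T0 → mem=6 r[T0]=6 [LOAD]
5. CAS T0 → mem=7 r[T0]=6 [OK]
6. LOAD T0 → mem=7 r[T0]=7 [LOAD]
7. CAS T1 → mem=7 r[T1]=5 [RETRY]
8. CAS T0 → mem=8 r[T0]=7 [OK]
9. LOAD T0 → mem=8 r[T0]=8 [LOAD]
10. CAS T0 → mem=9 r[T0]=8 [OK]
11. LOAD T2 → mem=9 r[T2]=9 [LOAD]
12. CAS T2 → mem=10 r[T2]=9 [OK]
13. LOAD T2 → mem=10 r[T2]=10 [LOAD]
14. CAS T2 → mem=11 r[T2]=10 [OK]
15. LOAD T2 → mem=11 r[T2]=11 [LOAD]
16. CAS T2 → mem=12 r[T2]=11 [OK]

counter = 12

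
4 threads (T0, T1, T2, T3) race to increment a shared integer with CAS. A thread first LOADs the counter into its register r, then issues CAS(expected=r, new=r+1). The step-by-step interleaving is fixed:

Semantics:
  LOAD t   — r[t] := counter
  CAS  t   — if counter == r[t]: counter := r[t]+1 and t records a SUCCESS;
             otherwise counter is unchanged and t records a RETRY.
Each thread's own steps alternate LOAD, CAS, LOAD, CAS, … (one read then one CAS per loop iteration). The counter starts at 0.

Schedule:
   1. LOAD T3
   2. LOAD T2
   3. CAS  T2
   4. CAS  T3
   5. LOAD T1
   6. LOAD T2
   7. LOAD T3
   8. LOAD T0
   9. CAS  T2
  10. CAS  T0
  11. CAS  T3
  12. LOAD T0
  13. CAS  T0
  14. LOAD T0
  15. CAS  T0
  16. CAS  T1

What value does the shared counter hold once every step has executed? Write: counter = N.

counter = 4

[1] T3.load  rd  (counter 0, T3.r 0)
[2] T2.load  rd  (counter 0, T2.r 0)
[3] T2.cas  hit  (counter 1, T2.r 0)
[4] T3.cas  miss  (counter 1, T3.r 0)
[5] T1.load  rd  (counter 1, T1.r 1)
[6] T2.load  rd  (counter 1, T2.r 1)
[7] T3.load  rd  (counter 1, T3.r 1)
[8] T0.load  rd  (counter 1, T0.r 1)
[9] T2.cas  hit  (counter 2, T2.r 1)
[10] T0.cas  miss  (counter 2, T0.r 1)
[11] T3.cas  miss  (counter 2, T3.r 1)
[12] T0.load  rd  (counter 2, T0.r 2)
[13] T0.cas  hit  (counter 3, T0.r 2)
[14] T0.load  rd  (counter 3, T0.r 3)
[15] T0.cas  hit  (counter 4, T0.r 3)
[16] T1.cas  miss  (counter 4, T1.r 1)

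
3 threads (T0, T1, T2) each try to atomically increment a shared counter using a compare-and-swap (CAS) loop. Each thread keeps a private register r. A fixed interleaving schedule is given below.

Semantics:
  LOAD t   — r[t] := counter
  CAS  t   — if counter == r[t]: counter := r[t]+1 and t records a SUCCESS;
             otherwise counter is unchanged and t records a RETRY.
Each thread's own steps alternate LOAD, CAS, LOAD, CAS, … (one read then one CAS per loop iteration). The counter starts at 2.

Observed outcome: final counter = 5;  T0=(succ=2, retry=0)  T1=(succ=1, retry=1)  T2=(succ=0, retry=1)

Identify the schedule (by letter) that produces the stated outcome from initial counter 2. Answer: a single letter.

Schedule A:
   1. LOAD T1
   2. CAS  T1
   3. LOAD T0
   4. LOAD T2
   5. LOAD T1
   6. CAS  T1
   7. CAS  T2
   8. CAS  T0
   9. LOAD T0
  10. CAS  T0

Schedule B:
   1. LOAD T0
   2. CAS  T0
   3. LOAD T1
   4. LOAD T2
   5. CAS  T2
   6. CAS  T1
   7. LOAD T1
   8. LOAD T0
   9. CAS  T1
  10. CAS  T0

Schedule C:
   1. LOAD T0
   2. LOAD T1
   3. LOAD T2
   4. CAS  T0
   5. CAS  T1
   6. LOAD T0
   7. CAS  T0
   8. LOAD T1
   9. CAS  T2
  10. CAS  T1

Run C:
[1] T0.load  rd  (counter 2, T0.r 2)
[2] T1.load  rd  (counter 2, T1.r 2)
[3] T2.load  rd  (counter 2, T2.r 2)
[4] T0.cas  hit  (counter 3, T0.r 2)
[5] T1.cas  miss  (counter 3, T1.r 2)
[6] T0.load  rd  (counter 3, T0.r 3)
[7] T0.cas  hit  (counter 4, T0.r 3)
[8] T1.load  rd  (counter 4, T1.r 4)
[9] T2.cas  miss  (counter 4, T2.r 2)
[10] T1.cas  hit  (counter 5, T1.r 4)

C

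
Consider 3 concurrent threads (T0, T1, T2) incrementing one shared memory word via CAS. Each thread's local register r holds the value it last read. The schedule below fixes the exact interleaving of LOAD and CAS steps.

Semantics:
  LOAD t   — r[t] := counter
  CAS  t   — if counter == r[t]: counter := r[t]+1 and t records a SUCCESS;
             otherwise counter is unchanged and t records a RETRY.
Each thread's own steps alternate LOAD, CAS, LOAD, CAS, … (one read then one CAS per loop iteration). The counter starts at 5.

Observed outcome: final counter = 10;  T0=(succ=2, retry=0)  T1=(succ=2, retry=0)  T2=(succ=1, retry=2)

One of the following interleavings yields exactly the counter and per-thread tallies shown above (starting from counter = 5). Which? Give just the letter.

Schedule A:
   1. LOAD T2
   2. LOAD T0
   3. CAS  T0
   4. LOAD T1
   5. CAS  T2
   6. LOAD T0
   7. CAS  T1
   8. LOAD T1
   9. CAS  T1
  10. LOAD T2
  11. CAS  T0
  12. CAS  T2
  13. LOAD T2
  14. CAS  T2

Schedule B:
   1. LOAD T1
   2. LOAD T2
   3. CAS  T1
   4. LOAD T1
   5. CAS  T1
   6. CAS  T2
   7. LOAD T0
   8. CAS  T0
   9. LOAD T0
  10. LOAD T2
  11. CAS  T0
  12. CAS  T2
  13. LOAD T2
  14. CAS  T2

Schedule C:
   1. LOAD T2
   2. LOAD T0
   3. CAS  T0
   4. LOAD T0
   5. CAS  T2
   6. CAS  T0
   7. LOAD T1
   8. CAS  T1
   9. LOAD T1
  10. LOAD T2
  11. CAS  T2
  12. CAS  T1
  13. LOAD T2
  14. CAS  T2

B

Tracing schedule B:
step 1: T1 LOAD ⇒ load; ctr=5 reg=5
step 2: T2 LOAD ⇒ load; ctr=5 reg=5
step 3: T1 CAS ⇒ ok; ctr=6 reg=5
step 4: T1 LOAD ⇒ load; ctr=6 reg=6
step 5: T1 CAS ⇒ ok; ctr=7 reg=6
step 6: T2 CAS ⇒ retry; ctr=7 reg=5
step 7: T0 LOAD ⇒ load; ctr=7 reg=7
step 8: T0 CAS ⇒ ok; ctr=8 reg=7
step 9: T0 LOAD ⇒ load; ctr=8 reg=8
step 10: T2 LOAD ⇒ load; ctr=8 reg=8
step 11: T0 CAS ⇒ ok; ctr=9 reg=8
step 12: T2 CAS ⇒ retry; ctr=9 reg=8
step 13: T2 LOAD ⇒ load; ctr=9 reg=9
step 14: T2 CAS ⇒ ok; ctr=10 reg=9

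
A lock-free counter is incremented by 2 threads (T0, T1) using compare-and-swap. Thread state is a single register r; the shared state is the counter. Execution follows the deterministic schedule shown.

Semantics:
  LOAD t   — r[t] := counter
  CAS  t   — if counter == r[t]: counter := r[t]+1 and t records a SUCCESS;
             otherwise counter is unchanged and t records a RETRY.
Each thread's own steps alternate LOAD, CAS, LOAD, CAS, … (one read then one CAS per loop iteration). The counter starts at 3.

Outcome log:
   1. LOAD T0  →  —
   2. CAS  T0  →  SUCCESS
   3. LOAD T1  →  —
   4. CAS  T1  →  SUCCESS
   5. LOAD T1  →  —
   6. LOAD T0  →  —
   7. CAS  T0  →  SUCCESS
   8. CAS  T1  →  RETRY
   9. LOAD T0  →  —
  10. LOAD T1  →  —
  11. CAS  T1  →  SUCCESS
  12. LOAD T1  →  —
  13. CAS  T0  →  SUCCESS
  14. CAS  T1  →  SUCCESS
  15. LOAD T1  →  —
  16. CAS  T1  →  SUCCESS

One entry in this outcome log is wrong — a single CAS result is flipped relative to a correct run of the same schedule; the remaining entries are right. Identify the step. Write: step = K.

step = 13

Reference trace:
step 1: T0 LOAD ⇒ load; ctr=3 reg=3
step 2: T0 CAS ⇒ ok; ctr=4 reg=3
step 3: T1 LOAD ⇒ load; ctr=4 reg=4
step 4: T1 CAS ⇒ ok; ctr=5 reg=4
step 5: T1 LOAD ⇒ load; ctr=5 reg=5
step 6: T0 LOAD ⇒ load; ctr=5 reg=5
step 7: T0 CAS ⇒ ok; ctr=6 reg=5
step 8: T1 CAS ⇒ retry; ctr=6 reg=5
step 9: T0 LOAD ⇒ load; ctr=6 reg=6
step 10: T1 LOAD ⇒ load; ctr=6 reg=6
step 11: T1 CAS ⇒ ok; ctr=7 reg=6
step 12: T1 LOAD ⇒ load; ctr=7 reg=7
step 13: T0 CAS ⇒ retry; ctr=7 reg=6
step 14: T1 CAS ⇒ ok; ctr=8 reg=7
step 15: T1 LOAD ⇒ load; ctr=8 reg=8
step 16: T1 CAS ⇒ ok; ctr=9 reg=8
Mismatch at 13.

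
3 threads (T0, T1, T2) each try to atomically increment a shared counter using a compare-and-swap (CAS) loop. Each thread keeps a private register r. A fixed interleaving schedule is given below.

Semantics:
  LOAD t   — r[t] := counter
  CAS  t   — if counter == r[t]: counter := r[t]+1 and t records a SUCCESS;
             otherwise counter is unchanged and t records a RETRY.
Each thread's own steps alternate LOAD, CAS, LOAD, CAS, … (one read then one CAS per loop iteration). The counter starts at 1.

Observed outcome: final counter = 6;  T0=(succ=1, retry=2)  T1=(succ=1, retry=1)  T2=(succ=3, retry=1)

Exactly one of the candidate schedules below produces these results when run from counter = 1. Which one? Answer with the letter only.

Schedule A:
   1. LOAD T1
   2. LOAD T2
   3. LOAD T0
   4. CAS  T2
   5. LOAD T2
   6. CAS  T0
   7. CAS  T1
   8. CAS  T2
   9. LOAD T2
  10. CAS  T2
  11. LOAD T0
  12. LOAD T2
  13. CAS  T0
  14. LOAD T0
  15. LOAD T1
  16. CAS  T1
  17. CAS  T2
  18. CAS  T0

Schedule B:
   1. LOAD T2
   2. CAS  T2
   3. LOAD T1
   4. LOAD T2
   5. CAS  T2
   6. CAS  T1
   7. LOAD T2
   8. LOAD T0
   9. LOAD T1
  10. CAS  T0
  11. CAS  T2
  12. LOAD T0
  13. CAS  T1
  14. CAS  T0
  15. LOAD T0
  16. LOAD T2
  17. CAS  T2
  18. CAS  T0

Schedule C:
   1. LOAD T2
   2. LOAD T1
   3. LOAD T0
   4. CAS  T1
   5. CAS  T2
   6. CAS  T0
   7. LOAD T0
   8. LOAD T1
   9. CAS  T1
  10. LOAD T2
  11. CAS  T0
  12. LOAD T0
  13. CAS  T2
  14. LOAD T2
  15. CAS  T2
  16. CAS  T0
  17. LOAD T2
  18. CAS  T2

Simulating candidate A:
#1 T1 reads 1
#2 T2 reads 1
#3 T0 reads 1
#4 T2 CAS(1→2) writes; counter now 2
#5 T2 reads 2
#6 T0 CAS(1→2) fails; counter now 2
#7 T1 CAS(1→2) fails; counter now 2
#8 T2 CAS(2→3) writes; counter now 3
#9 T2 reads 3
#10 T2 CAS(3→4) writes; counter now 4
#11 T0 reads 4
#12 T2 reads 4
#13 T0 CAS(4→5) writes; counter now 5
#14 T0 reads 5
#15 T1 reads 5
#16 T1 CAS(5→6) writes; counter now 6
#17 T2 CAS(4→5) fails; counter now 6
#18 T0 CAS(5→6) fails; counter now 6

A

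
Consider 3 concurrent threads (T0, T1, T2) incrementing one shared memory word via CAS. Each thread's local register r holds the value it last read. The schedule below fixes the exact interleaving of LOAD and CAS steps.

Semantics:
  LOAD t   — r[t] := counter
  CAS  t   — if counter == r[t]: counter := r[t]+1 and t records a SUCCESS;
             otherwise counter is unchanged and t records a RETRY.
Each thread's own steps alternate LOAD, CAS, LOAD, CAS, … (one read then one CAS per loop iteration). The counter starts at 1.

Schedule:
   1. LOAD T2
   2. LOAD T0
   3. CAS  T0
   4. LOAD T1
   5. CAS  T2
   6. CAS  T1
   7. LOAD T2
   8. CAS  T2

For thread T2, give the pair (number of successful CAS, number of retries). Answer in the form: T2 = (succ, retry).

1. LOAD T2 → mem=1 r[T2]=1 [LOAD]
2. LOAD T0 → mem=1 r[T0]=1 [LOAD]
3. CAS T0 → mem=2 r[T0]=1 [OK]
4. LOAD T1 → mem=2 r[T1]=2 [LOAD]
5. CAS T2 → mem=2 r[T2]=1 [RETRY]
6. CAS T1 → mem=3 r[T1]=2 [OK]
7. LOAD T2 → mem=3 r[T2]=3 [LOAD]
8. CAS T2 → mem=4 r[T2]=3 [OK]

T2 = (1, 1)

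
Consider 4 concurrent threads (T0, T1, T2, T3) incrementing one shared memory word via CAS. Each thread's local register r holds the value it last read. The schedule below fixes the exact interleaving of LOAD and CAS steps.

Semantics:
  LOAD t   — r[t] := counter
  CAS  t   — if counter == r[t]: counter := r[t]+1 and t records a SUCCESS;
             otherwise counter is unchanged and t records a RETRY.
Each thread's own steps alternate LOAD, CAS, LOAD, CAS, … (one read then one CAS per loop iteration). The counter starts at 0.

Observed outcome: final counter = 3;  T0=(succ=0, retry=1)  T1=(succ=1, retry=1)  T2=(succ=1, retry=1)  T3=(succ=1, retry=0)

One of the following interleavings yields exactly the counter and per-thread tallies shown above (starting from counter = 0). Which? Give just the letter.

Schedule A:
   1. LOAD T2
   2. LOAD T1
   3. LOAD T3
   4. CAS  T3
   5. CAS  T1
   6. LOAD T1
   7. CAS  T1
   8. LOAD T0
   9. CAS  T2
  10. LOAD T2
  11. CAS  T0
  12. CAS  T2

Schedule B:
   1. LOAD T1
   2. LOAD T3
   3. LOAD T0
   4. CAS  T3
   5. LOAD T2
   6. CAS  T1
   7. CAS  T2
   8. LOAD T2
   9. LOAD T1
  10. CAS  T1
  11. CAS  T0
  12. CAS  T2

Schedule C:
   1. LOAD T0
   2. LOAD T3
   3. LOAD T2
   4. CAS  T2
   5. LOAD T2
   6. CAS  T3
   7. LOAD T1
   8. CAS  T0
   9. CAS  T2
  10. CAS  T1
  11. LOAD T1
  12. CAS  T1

B

Run B:
   1) LOAD T1:  M=0  r_T1=0
   2) LOAD T3:  M=0  r_T3=0
   3) LOAD T0:  M=0  r_T0=0
   4) CAS  T3:  M=1  r_T3=0 ✓
   5) LOAD T2:  M=1  r_T2=1
   6) CAS  T1:  M=1  r_T1=0 ✗
   7) CAS  T2:  M=2  r_T2=1 ✓
   8) LOAD T2:  M=2  r_T2=2
   9) LOAD T1:  M=2  r_T1=2
  10) CAS  T1:  M=3  r_T1=2 ✓
  11) CAS  T0:  M=3  r_T0=0 ✗
  12) CAS  T2:  M=3  r_T2=2 ✗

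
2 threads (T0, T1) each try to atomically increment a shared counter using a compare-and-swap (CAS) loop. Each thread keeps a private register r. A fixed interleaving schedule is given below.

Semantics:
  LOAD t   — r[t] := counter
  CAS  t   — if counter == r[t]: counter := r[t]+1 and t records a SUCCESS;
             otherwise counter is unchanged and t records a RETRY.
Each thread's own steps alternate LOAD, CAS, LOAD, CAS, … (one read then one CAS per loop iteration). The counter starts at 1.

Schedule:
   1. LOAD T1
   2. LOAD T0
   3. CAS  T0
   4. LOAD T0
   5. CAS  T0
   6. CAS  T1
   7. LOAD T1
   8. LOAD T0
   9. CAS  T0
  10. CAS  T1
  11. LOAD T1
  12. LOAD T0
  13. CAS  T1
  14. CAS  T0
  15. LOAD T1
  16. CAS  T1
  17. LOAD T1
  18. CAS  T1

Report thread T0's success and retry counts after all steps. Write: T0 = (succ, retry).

T0 = (3, 1)

#1 T1 reads 1
#2 T0 reads 1
#3 T0 CAS(1→2) writes; counter now 2
#4 T0 reads 2
#5 T0 CAS(2→3) writes; counter now 3
#6 T1 CAS(1→2) fails; counter now 3
#7 T1 reads 3
#8 T0 reads 3
#9 T0 CAS(3→4) writes; counter now 4
#10 T1 CAS(3→4) fails; counter now 4
#11 T1 reads 4
#12 T0 reads 4
#13 T1 CAS(4→5) writes; counter now 5
#14 T0 CAS(4→5) fails; counter now 5
#15 T1 reads 5
#16 T1 CAS(5→6) writes; counter now 6
#17 T1 reads 6
#18 T1 CAS(6→7) writes; counter now 7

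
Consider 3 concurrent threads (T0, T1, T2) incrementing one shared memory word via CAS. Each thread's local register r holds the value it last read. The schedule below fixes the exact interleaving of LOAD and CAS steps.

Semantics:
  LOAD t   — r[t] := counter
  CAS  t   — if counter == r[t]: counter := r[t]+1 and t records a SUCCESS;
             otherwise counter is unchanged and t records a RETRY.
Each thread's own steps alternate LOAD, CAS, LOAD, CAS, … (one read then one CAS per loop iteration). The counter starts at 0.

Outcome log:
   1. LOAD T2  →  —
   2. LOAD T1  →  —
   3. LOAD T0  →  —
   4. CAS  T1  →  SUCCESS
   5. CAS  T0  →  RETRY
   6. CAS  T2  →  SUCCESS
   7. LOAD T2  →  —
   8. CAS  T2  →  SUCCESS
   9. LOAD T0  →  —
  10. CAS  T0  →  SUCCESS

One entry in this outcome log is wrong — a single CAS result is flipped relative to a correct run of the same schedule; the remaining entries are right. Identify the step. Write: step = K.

Reference trace:
step 1: T2 LOAD ⇒ load; ctr=0 reg=0
step 2: T1 LOAD ⇒ load; ctr=0 reg=0
step 3: T0 LOAD ⇒ load; ctr=0 reg=0
step 4: T1 CAS ⇒ ok; ctr=1 reg=0
step 5: T0 CAS ⇒ retry; ctr=1 reg=0
step 6: T2 CAS ⇒ retry; ctr=1 reg=0
step 7: T2 LOAD ⇒ load; ctr=1 reg=1
step 8: T2 CAS ⇒ ok; ctr=2 reg=1
step 9: T0 LOAD ⇒ load; ctr=2 reg=2
step 10: T0 CAS ⇒ ok; ctr=3 reg=2
Log disagrees first at step 6.

step = 6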